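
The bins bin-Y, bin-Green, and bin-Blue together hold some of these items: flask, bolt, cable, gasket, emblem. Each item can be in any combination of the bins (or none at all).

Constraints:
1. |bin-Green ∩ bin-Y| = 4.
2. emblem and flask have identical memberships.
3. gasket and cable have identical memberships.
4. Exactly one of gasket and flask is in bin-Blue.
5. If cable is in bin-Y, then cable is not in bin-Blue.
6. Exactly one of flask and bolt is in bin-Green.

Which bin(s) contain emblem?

emblem: bin-Blue, bin-Green, bin-Y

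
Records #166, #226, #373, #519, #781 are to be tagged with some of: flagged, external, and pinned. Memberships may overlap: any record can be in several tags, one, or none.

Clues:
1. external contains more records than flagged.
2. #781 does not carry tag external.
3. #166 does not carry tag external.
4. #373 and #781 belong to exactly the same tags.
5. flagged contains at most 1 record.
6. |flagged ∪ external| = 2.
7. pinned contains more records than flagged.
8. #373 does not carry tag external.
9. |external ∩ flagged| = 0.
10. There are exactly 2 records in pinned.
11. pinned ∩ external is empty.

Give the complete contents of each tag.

flagged = {}; external = {#226, #519}; pinned = {#373, #781}

From (2): #781 ∉ external.
From (3): #166 ∉ external.
From (8): #373 ∉ external.
Suppose #166 ∈ flagged: no assignment then satisfies all the clues, so #166 ∉ flagged.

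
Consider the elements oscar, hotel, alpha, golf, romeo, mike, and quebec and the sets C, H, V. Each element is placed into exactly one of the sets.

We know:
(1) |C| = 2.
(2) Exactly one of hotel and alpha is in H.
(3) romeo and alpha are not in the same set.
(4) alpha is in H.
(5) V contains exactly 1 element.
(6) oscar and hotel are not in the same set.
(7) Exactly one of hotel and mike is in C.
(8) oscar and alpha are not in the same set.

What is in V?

V = {oscar}

From (4): alpha ∈ H.
(2) (exactly one): hotel ∉ H.
(3): romeo ∉ H.
(8): oscar ∉ H.
Suppose oscar ∉ V: no assignment then satisfies all the clues, so oscar ∈ V.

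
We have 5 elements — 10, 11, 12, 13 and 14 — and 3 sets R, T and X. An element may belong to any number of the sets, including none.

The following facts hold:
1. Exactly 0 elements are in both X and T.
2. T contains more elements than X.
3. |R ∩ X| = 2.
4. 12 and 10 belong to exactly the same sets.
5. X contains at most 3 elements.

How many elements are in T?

3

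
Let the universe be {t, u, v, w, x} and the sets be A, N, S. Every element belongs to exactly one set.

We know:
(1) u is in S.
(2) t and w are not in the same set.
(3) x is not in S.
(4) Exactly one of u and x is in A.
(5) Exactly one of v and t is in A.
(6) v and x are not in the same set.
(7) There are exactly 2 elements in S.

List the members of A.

A = {t, x}

From (1): u ∈ S.
From (3): x ∉ S.
(4) (exactly one): x ∈ A.
(6): v ∉ A.
(5) (exactly one): t ∈ A.
(2): w ∉ A.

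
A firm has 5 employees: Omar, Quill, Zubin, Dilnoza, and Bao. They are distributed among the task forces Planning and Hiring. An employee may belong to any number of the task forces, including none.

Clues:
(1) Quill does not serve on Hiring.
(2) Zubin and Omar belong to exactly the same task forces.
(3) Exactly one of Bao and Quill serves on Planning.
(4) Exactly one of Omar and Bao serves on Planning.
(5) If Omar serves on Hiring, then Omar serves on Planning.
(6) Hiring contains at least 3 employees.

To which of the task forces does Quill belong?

Quill: Planning

From (1): Quill ∉ Hiring.
Suppose Quill ∉ Planning: no assignment then satisfies all the clues, so Quill ∈ Planning.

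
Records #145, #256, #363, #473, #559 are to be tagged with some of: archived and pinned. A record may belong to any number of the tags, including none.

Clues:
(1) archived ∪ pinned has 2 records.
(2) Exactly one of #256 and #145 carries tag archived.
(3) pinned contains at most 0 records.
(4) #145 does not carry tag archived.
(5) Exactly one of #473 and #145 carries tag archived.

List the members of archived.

archived = {#256, #473}

From (4): #145 ∉ archived.
(2) (exactly one): #256 ∈ archived.
(3): pinned already has 0, so the rest are out.
(5) (exactly one): #473 ∈ archived.
Suppose #363 ∈ archived: no assignment then satisfies all the clues, so #363 ∉ archived.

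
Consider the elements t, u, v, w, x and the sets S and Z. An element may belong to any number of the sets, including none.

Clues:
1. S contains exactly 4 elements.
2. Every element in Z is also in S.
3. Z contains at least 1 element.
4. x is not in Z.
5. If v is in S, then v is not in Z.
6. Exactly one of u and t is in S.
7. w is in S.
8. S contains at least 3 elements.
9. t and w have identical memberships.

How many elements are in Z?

2

From (4): x ∉ Z.
From (7): w ∈ S.
(9): t matches w: t ∈ S.
(6) (exactly one): u ∉ S.
(1): only 4 candidates remain for S, so all are in.
(2) contrapositive: u ∉ Z.
(5): v ∉ Z.
Suppose t ∉ Z: no assignment then satisfies all the clues, so t ∈ Z.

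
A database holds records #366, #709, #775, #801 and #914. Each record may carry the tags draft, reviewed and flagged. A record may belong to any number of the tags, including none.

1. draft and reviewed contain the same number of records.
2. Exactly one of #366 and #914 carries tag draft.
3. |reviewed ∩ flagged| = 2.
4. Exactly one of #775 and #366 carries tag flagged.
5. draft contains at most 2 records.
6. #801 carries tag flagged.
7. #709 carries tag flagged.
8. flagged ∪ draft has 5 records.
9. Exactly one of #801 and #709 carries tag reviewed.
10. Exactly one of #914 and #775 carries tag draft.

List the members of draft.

draft = {#366, #775}

From (6): #801 ∈ flagged.
From (7): #709 ∈ flagged.
Suppose #366 ∉ draft: no assignment then satisfies all the clues, so #366 ∈ draft.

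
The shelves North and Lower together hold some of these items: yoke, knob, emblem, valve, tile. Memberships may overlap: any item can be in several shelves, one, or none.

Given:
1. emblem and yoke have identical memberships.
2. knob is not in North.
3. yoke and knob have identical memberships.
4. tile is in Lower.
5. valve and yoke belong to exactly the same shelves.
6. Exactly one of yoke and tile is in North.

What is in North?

North = {tile}

From (2): knob ∉ North.
From (4): tile ∈ Lower.
(3): yoke matches knob: yoke ∉ North.
(5): valve matches yoke: valve ∉ North.
(6) (exactly one): tile ∈ North.
(1): emblem matches yoke: emblem ∉ North.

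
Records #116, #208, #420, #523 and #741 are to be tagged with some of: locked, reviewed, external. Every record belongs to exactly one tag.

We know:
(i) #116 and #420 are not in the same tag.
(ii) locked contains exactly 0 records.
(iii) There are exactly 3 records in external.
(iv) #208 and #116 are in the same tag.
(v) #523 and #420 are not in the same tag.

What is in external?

external = {#116, #208, #523}

(ii): locked already has 0, so the rest are out.
Suppose #116 ∉ external: no assignment then satisfies all the clues, so #116 ∈ external.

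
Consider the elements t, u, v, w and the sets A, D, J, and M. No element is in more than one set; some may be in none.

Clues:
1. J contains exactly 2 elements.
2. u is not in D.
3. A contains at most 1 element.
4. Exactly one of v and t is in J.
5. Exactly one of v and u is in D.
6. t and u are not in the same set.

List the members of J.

J = {t, w}

From (2): u ∉ D.
(5) (exactly one): v ∈ D.
(4) (exactly one): t ∈ J.
(6): u ∉ J.
(1): only 2 candidates remain for J, so all are in.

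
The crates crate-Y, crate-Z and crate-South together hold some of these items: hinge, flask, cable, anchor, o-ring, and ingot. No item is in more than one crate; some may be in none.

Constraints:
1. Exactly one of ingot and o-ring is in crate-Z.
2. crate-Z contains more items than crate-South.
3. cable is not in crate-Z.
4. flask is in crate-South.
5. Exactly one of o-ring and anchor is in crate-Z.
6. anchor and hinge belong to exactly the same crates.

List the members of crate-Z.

crate-Z = {anchor, hinge, ingot}

From (3): cable ∉ crate-Z.
From (4): flask ∈ crate-South.
Suppose hinge ∉ crate-Z: no assignment then satisfies all the clues, so hinge ∈ crate-Z.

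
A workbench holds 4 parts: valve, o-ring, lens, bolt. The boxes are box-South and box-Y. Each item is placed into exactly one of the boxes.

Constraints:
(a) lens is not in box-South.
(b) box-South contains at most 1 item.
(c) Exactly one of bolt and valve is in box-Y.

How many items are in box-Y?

3

From (a): lens ∉ box-South.
Only one box left: lens ∈ box-Y.
Suppose o-ring ∈ box-South: no assignment then satisfies all the clues, so o-ring ∉ box-South.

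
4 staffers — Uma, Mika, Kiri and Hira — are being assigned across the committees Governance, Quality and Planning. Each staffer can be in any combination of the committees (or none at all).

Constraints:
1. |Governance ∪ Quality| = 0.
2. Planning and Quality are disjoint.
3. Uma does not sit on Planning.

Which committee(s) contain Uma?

Uma: none

From (3): Uma ∉ Planning.
Suppose Uma ∈ Governance: no assignment then satisfies all the clues, so Uma ∉ Governance.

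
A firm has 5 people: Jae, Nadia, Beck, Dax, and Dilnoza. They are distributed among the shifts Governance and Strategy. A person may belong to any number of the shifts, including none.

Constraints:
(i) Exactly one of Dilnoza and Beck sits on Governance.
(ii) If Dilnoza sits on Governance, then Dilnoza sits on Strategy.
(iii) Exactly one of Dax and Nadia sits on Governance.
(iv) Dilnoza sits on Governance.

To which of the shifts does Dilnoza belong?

Dilnoza: Governance, Strategy

From (iv): Dilnoza ∈ Governance.
(i) (exactly one): Beck ∉ Governance.
(ii): Dilnoza ∈ Strategy.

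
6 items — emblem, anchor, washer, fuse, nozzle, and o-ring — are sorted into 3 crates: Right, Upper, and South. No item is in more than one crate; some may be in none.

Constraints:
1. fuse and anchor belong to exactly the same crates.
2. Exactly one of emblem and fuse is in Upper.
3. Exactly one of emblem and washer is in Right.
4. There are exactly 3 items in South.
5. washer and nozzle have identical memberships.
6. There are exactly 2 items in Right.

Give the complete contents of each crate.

Right = {nozzle, washer}; Upper = {emblem}; South = {anchor, fuse, o-ring}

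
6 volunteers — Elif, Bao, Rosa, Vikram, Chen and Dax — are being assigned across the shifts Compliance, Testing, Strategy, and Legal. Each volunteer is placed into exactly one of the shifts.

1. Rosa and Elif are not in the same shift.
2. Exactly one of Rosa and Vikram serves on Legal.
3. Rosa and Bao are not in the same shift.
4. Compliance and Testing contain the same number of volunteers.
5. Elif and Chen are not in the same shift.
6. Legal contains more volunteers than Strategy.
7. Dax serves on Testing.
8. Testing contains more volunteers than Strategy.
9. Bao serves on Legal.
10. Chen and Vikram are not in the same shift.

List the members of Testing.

Testing = {Dax, Elif}

From (7): Dax ∈ Testing.
From (9): Bao ∈ Legal.
(3): Rosa ∉ Legal.
(2) (exactly one): Vikram ∈ Legal.
(10): Chen ∉ Legal.
Suppose Elif ∉ Testing: no assignment then satisfies all the clues, so Elif ∈ Testing.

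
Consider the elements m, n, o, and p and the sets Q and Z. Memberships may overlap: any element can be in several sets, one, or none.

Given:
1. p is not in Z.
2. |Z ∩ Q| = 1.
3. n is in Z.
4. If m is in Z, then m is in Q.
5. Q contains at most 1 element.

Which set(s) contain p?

From (1): p ∉ Z.
From (3): n ∈ Z.
Suppose p ∈ Q: no assignment then satisfies all the clues, so p ∉ Q.

p: none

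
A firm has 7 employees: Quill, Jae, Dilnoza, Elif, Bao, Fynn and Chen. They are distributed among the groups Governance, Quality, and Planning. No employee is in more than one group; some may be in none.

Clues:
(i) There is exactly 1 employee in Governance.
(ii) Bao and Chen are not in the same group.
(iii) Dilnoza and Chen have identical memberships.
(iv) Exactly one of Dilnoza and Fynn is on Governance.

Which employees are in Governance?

Governance = {Fynn}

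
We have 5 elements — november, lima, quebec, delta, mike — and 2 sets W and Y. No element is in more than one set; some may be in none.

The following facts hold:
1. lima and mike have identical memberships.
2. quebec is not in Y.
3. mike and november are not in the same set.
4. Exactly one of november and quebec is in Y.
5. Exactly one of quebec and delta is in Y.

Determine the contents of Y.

Y = {delta, november}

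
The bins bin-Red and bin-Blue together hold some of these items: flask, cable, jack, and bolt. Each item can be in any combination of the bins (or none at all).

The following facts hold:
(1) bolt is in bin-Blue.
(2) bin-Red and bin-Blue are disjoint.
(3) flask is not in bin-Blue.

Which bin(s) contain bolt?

From (1): bolt ∈ bin-Blue.
From (3): flask ∉ bin-Blue.
(2) (disjoint): bolt ∉ bin-Red.

bolt: bin-Blue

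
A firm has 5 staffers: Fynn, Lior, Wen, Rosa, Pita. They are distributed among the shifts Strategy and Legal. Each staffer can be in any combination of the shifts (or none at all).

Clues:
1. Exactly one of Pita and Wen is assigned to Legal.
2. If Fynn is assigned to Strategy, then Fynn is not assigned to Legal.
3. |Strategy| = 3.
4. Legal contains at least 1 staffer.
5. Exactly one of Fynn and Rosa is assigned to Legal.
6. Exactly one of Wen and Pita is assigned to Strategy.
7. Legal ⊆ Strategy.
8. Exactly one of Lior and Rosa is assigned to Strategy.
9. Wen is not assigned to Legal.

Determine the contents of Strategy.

Strategy = {Fynn, Pita, Rosa}

From (9): Wen ∉ Legal.
(1) (exactly one): Pita ∈ Legal.
(7) with Pita ∈ Legal: Pita ∈ Strategy.
(6) (exactly one): Wen ∉ Strategy.
Suppose Fynn ∉ Strategy: no assignment then satisfies all the clues, so Fynn ∈ Strategy.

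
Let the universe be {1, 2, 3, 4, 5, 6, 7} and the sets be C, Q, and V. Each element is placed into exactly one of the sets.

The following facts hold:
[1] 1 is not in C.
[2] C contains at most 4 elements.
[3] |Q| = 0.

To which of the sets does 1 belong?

From (1): 1 ∉ C.
(3): Q already has 0, so the rest are out.
Only one set left: 1 ∈ V.

1: V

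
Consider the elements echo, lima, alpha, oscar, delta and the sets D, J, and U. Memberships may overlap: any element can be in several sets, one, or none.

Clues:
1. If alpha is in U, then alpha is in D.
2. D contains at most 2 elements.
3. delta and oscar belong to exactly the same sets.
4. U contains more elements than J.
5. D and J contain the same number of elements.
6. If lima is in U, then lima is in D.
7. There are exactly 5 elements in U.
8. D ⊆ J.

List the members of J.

J = {alpha, lima}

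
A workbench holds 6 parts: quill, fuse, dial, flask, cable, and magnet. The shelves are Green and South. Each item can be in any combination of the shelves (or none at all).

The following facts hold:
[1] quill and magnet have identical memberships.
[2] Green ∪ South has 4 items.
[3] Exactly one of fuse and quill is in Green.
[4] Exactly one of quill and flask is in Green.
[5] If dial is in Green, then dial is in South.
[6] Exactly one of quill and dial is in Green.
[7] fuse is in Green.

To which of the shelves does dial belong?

dial: Green, South

From (7): fuse ∈ Green.
(3) (exactly one): quill ∉ Green.
(4) (exactly one): flask ∈ Green.
(6) (exactly one): dial ∈ Green.
(1): magnet matches quill: magnet ∉ Green.
(5): dial ∈ South.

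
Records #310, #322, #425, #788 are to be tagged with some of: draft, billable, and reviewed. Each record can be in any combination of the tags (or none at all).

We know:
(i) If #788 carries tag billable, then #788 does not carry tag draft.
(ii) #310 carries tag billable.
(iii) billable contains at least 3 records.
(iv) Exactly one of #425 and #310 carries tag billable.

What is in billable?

billable = {#310, #322, #788}

From (ii): #310 ∈ billable.
(iv) (exactly one): #425 ∉ billable.
(iii): only 3 candidates remain for billable, so all are in.
(i): #788 ∉ draft.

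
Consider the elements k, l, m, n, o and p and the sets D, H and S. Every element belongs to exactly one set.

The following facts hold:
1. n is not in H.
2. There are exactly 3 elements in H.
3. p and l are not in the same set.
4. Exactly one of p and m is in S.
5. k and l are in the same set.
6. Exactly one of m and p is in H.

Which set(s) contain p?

p: S

From (1): n ∉ H.
Suppose p ∈ D: no assignment then satisfies all the clues, so p ∉ D.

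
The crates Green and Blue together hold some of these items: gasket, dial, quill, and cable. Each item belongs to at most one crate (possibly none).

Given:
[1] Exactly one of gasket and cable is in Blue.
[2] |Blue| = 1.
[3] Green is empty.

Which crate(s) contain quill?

quill: none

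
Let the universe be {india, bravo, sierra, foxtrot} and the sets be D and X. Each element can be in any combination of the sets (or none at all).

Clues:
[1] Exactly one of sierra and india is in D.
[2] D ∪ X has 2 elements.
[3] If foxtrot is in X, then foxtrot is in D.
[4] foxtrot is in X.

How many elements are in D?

From (4): foxtrot ∈ X.
(3): foxtrot ∈ D.
Suppose bravo ∈ D: no assignment then satisfies all the clues, so bravo ∉ D.

2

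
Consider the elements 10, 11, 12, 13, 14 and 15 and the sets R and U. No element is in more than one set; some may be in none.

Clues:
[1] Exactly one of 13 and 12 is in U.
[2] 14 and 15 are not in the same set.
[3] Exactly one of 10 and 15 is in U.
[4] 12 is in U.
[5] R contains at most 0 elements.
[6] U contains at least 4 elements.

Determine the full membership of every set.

R = {}; U = {10, 11, 12, 14}

From (4): 12 ∈ U.
(1) (exactly one): 13 ∉ U.
(5): R already has 0, so the rest are out.
Suppose 10 ∉ U: no assignment then satisfies all the clues, so 10 ∈ U.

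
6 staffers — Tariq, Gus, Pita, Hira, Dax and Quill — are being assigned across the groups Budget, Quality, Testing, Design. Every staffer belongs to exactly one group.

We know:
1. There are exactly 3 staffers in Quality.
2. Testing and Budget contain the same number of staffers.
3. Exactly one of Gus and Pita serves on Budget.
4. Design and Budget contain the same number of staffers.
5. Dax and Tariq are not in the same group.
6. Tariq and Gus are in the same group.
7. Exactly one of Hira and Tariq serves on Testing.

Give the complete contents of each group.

Budget = {Pita}; Quality = {Gus, Quill, Tariq}; Testing = {Hira}; Design = {Dax}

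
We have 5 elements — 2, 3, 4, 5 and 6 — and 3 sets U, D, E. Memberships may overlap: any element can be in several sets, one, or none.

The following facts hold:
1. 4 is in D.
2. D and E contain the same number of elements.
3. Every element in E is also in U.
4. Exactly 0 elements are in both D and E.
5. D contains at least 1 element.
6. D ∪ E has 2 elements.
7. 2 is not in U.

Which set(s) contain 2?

2: none

From (1): 4 ∈ D.
From (7): 2 ∉ U.
(3) contrapositive: 2 ∉ E.
Suppose 2 ∈ D: no assignment then satisfies all the clues, so 2 ∉ D.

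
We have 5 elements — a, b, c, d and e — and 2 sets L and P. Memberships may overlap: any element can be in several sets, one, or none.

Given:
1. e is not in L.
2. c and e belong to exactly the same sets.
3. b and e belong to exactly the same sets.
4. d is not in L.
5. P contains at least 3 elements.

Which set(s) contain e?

From (1): e ∉ L.
From (4): d ∉ L.
(2): c matches e: c ∉ L.
(3): b matches e: b ∉ L.
Suppose e ∉ P: no assignment then satisfies all the clues, so e ∈ P.

e: P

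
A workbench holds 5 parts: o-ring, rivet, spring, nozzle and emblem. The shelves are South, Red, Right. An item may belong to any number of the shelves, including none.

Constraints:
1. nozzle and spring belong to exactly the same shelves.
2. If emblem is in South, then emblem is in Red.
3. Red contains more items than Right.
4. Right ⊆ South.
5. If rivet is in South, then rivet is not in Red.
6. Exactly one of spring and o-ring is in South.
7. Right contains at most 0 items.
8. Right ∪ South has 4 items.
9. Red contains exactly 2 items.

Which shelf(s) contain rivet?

rivet: South

(7): Right already has 0, so the rest are out.
Suppose rivet ∉ South: no assignment then satisfies all the clues, so rivet ∈ South.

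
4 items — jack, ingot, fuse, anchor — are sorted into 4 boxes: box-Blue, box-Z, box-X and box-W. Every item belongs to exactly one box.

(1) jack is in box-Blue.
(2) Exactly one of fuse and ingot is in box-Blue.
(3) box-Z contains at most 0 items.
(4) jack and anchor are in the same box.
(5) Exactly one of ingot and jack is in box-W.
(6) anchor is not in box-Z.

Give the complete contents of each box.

From (1): jack ∈ box-Blue.
From (6): anchor ∉ box-Z.
(3): box-Z already has 0, so the rest are out.
(4): anchor matches jack: anchor ∈ box-Blue.
(5) (exactly one): ingot ∈ box-W.
(2) (exactly one): fuse ∈ box-Blue.

box-Blue = {anchor, fuse, jack}; box-Z = {}; box-X = {}; box-W = {ingot}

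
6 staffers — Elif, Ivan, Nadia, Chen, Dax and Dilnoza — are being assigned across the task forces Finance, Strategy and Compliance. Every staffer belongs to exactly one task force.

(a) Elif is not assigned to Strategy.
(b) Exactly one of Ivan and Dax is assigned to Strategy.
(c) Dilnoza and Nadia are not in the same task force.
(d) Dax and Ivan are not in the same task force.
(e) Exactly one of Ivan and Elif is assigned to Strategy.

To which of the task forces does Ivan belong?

Ivan: Strategy

From (a): Elif ∉ Strategy.
(e) (exactly one): Ivan ∈ Strategy.
(b) (exactly one): Dax ∉ Strategy.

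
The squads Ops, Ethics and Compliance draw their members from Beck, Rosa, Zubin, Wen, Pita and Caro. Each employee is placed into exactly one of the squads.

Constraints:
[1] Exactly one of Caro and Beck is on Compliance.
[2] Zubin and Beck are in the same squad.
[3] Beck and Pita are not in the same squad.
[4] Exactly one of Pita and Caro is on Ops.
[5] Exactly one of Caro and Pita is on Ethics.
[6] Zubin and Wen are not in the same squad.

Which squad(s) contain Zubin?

Zubin: Compliance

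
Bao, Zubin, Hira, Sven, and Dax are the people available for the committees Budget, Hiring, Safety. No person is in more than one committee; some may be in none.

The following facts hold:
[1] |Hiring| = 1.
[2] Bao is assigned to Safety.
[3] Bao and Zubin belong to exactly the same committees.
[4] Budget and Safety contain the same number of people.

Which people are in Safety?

From (2): Bao ∈ Safety.
(3): Zubin matches Bao: Zubin ∉ Budget.
(3): Zubin matches Bao: Zubin ∉ Hiring.
(3): Zubin matches Bao: Zubin ∈ Safety.
Suppose Hira ∈ Safety: no assignment then satisfies all the clues, so Hira ∉ Safety.

Safety = {Bao, Zubin}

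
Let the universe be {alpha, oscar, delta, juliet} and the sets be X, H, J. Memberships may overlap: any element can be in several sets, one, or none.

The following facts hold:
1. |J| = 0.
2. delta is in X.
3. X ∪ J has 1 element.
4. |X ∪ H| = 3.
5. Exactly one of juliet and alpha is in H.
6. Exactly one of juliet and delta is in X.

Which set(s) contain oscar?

oscar: H

From (2): delta ∈ X.
(1): J already has 0, so the rest are out.
(6) (exactly one): juliet ∉ X.
Suppose oscar ∈ X: no assignment then satisfies all the clues, so oscar ∉ X.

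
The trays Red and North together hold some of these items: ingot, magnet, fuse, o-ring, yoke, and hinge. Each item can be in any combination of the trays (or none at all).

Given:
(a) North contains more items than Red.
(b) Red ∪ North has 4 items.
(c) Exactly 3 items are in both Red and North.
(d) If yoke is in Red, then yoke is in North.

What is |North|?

4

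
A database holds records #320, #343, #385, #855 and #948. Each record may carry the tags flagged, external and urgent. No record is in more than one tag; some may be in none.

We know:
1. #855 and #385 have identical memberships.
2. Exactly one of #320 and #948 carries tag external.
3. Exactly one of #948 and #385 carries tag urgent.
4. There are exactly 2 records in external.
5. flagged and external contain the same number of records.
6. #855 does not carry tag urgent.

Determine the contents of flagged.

flagged = {#385, #855}

From (6): #855 ∉ urgent.
(1): #385 matches #855: #385 ∉ urgent.
(3) (exactly one): #948 ∈ urgent.
(2) (exactly one): #320 ∈ external.
Suppose #343 ∈ flagged: no assignment then satisfies all the clues, so #343 ∉ flagged.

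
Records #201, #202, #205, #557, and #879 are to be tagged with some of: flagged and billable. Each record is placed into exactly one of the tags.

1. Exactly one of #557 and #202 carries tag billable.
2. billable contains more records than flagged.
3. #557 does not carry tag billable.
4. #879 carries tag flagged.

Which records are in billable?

billable = {#201, #202, #205}

From (3): #557 ∉ billable.
From (4): #879 ∈ flagged.
(1) (exactly one): #202 ∈ billable.
Only one tag left: #557 ∈ flagged.
Suppose #201 ∉ billable: no assignment then satisfies all the clues, so #201 ∈ billable.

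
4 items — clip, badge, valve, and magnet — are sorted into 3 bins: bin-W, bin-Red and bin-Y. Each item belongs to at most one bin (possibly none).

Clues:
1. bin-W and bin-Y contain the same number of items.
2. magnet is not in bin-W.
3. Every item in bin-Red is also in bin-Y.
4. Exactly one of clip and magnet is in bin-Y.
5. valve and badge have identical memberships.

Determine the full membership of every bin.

bin-W = {clip}; bin-Red = {}; bin-Y = {magnet}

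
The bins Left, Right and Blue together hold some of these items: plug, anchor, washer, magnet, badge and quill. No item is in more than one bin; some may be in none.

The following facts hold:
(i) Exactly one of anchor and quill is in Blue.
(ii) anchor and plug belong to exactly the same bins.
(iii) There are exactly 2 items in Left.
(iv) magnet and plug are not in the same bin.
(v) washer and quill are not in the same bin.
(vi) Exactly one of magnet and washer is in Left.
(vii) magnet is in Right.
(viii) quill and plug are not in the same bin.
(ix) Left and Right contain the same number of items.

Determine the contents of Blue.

Blue = {anchor, plug}

From (vii): magnet ∈ Right.
(iv): plug ∉ Right.
(vi) (exactly one): washer ∈ Left.
(ii): anchor matches plug: anchor ∉ Right.
(v): quill ∉ Left.
Suppose plug ∉ Blue: no assignment then satisfies all the clues, so plug ∈ Blue.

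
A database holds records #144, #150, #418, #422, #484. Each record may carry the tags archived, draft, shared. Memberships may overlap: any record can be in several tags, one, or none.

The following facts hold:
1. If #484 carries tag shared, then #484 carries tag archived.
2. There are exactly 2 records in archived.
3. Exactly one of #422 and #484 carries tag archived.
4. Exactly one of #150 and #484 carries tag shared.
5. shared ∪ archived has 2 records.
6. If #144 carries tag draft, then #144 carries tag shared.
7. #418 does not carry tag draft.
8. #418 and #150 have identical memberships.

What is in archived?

From (7): #418 ∉ draft.
(8): #150 matches #418: #150 ∉ draft.
Suppose #144 ∉ archived: no assignment then satisfies all the clues, so #144 ∈ archived.

archived = {#144, #484}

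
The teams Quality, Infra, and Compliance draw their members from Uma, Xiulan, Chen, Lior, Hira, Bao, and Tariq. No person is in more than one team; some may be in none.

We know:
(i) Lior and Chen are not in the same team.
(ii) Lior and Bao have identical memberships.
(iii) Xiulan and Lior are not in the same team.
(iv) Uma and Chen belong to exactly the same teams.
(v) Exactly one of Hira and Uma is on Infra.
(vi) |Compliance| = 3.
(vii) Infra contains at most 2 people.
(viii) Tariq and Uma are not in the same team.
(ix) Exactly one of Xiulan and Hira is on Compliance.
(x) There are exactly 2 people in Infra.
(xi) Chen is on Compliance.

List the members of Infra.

Infra = {Hira, Tariq}

From (xi): Chen ∈ Compliance.
(i): Lior ∉ Compliance.
(ii): Bao matches Lior: Bao ∉ Compliance.
(iv): Uma matches Chen: Uma ∉ Quality.
(iv): Uma matches Chen: Uma ∉ Infra.
(iv): Uma matches Chen: Uma ∈ Compliance.
(v) (exactly one): Hira ∈ Infra.
(viii): Tariq ∉ Compliance.
(ix) (exactly one): Xiulan ∈ Compliance.
Suppose Lior ∈ Infra: no assignment then satisfies all the clues, so Lior ∉ Infra.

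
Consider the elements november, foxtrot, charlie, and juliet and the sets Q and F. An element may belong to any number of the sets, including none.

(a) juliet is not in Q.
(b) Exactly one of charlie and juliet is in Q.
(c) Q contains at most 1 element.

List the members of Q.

Q = {charlie}

From (a): juliet ∉ Q.
(b) (exactly one): charlie ∈ Q.
(c): Q already has 1, so the rest are out.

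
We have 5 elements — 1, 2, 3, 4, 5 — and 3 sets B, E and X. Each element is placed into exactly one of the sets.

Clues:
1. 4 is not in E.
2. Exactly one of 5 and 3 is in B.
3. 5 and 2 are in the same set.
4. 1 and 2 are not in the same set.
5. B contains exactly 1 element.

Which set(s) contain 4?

4: X

From (1): 4 ∉ E.
Suppose 4 ∈ B: no assignment then satisfies all the clues, so 4 ∉ B.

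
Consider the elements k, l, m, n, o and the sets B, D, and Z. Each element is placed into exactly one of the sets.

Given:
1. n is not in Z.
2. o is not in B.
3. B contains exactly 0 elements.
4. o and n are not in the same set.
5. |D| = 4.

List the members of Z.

Z = {o}

From (1): n ∉ Z.
From (2): o ∉ B.
(3): B already has 0, so the rest are out.
Only one set left: n ∈ D.
(4): o ∉ D.
(5): only 4 candidates remain for D, so all are in.
Only one set left: o ∈ Z.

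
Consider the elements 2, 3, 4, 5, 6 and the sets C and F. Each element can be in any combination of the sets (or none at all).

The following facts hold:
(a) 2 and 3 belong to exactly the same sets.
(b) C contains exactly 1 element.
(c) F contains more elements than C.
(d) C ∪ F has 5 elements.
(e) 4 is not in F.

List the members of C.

C = {4}

From (e): 4 ∉ F.
Suppose 2 ∈ C: no assignment then satisfies all the clues, so 2 ∉ C.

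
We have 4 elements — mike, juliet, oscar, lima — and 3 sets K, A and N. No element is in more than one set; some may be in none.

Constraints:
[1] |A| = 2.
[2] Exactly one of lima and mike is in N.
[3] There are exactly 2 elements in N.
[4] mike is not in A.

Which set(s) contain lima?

lima: A

From (4): mike ∉ A.
Suppose lima ∈ K: no assignment then satisfies all the clues, so lima ∉ K.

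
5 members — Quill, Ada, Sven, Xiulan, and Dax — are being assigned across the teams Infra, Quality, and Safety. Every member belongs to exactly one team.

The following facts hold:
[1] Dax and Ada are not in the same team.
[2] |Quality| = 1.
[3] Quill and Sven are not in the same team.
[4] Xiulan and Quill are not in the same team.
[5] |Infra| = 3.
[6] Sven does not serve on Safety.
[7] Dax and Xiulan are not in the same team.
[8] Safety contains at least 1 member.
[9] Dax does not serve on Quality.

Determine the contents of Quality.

Quality = {Quill}

From (6): Sven ∉ Safety.
From (9): Dax ∉ Quality.
Suppose Quill ∉ Quality: no assignment then satisfies all the clues, so Quill ∈ Quality.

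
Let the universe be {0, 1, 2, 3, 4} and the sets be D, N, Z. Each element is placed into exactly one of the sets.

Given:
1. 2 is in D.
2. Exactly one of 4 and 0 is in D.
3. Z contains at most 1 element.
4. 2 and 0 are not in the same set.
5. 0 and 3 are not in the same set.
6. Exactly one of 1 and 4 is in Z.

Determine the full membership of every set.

D = {2, 3, 4}; N = {0}; Z = {1}

From (1): 2 ∈ D.
(4): 0 ∉ D.
(2) (exactly one): 4 ∈ D.
(6) (exactly one): 1 ∈ Z.
(3): Z already has 1, so the rest are out.
Only one set left: 0 ∈ N.
(5): 3 ∉ N.
Only one set left: 3 ∈ D.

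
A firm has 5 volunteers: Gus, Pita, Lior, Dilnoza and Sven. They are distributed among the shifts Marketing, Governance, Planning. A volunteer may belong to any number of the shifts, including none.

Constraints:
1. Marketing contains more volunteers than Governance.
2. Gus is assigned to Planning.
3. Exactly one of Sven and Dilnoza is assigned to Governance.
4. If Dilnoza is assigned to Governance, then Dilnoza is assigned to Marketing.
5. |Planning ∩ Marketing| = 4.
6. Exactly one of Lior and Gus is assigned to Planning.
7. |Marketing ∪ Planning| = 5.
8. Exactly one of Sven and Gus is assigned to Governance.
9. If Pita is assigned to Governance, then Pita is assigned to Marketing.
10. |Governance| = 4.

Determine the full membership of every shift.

Marketing = {Dilnoza, Gus, Lior, Pita, Sven}; Governance = {Dilnoza, Gus, Lior, Pita}; Planning = {Dilnoza, Gus, Pita, Sven}

From (2): Gus ∈ Planning.
(6) (exactly one): Lior ∉ Planning.
Suppose Gus ∉ Marketing: no assignment then satisfies all the clues, so Gus ∈ Marketing.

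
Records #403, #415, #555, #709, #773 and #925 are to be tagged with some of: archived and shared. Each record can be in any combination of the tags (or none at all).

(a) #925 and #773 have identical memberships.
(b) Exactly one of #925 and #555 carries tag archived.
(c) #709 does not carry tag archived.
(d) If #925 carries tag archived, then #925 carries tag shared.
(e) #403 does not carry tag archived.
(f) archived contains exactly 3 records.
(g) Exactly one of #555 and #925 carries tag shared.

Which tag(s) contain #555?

#555: none

From (c): #709 ∉ archived.
From (e): #403 ∉ archived.
Suppose #555 ∈ archived: no assignment then satisfies all the clues, so #555 ∉ archived.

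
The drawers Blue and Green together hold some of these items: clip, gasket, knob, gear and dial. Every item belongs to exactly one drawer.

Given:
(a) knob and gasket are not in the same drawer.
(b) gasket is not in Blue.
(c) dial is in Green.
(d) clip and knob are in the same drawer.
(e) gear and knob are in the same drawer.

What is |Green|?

From (b): gasket ∉ Blue.
From (c): dial ∈ Green.
Only one drawer left: gasket ∈ Green.
(a): knob ∉ Green.
(d): clip matches knob: clip ∉ Green.
(e): gear matches knob: gear ∉ Green.
Only one drawer left: clip ∈ Blue.
Only one drawer left: knob ∈ Blue.
Only one drawer left: gear ∈ Blue.

2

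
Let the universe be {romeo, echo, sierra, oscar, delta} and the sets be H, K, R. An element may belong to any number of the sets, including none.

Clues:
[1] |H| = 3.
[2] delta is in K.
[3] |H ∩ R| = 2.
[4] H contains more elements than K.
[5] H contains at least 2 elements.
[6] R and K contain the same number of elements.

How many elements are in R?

2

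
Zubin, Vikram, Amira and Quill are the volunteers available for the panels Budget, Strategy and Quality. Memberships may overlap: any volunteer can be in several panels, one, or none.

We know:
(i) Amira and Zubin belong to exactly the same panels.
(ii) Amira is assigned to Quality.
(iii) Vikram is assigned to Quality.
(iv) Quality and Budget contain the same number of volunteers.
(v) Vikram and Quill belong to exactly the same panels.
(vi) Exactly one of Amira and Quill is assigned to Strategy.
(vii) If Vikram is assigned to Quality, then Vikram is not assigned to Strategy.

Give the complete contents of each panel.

Budget = {Amira, Quill, Vikram, Zubin}; Strategy = {Amira, Zubin}; Quality = {Amira, Quill, Vikram, Zubin}

From (ii): Amira ∈ Quality.
From (iii): Vikram ∈ Quality.
(i): Zubin matches Amira: Zubin ∈ Quality.
(v): Quill matches Vikram: Quill ∈ Quality.
(vii): Vikram ∉ Strategy.
(v): Quill matches Vikram: Quill ∉ Strategy.
(vi) (exactly one): Amira ∈ Strategy.
(i): Zubin matches Amira: Zubin ∈ Strategy.
Suppose Zubin ∉ Budget: no assignment then satisfies all the clues, so Zubin ∈ Budget.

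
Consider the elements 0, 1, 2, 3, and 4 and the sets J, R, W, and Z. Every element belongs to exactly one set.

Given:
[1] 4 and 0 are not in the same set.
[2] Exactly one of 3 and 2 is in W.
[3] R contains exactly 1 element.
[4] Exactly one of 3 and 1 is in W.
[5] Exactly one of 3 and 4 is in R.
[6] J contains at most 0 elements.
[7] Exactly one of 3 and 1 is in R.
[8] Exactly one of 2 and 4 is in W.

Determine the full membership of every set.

(6): J already has 0, so the rest are out.
Suppose 0 ∈ R: no assignment then satisfies all the clues, so 0 ∉ R.

J = {}; R = {3}; W = {0, 1, 2}; Z = {4}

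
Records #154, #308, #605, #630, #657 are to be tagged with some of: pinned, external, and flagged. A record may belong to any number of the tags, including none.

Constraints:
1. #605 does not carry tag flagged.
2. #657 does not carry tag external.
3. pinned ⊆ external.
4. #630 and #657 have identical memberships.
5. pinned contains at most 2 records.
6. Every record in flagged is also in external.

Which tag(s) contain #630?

#630: none

From (1): #605 ∉ flagged.
From (2): #657 ∉ external.
(3) contrapositive: #657 ∉ pinned.
(4): #630 matches #657: #630 ∉ pinned.
(4): #630 matches #657: #630 ∉ external.
(6) contrapositive: #630 ∉ flagged.
(6) contrapositive: #657 ∉ flagged.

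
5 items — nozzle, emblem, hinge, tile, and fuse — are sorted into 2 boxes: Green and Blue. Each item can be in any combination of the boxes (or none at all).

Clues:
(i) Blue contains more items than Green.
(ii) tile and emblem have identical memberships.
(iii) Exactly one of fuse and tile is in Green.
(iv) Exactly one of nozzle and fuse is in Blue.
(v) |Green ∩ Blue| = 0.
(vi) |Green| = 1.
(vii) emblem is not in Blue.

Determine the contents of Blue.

From (vii): emblem ∉ Blue.
(ii): tile matches emblem: tile ∉ Blue.
Suppose nozzle ∉ Blue: no assignment then satisfies all the clues, so nozzle ∈ Blue.

Blue = {hinge, nozzle}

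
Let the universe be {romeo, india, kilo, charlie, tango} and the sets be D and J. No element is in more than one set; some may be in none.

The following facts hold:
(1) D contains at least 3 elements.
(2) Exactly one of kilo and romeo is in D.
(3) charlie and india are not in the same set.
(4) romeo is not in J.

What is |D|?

3

From (4): romeo ∉ J.
Suppose tango ∉ D: no assignment then satisfies all the clues, so tango ∈ D.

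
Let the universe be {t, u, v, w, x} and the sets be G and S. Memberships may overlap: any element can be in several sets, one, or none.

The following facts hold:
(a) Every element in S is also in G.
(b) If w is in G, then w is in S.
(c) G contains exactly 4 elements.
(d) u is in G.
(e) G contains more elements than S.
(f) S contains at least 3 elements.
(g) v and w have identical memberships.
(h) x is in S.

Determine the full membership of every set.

G = {u, v, w, x}; S = {v, w, x}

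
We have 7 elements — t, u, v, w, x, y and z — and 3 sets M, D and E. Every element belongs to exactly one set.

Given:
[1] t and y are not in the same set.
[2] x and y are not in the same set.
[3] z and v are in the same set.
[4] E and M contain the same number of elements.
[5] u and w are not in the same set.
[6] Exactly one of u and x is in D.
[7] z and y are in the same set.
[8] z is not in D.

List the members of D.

D = {u}

From (8): z ∉ D.
(3): v matches z: v ∉ D.
(7): y matches z: y ∉ D.
Suppose t ∈ D: no assignment then satisfies all the clues, so t ∉ D.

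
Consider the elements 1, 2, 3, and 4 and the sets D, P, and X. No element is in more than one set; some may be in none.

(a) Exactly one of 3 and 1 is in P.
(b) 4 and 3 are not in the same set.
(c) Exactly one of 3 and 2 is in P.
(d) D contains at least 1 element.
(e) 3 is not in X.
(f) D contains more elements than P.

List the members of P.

P = {3}

From (e): 3 ∉ X.
Suppose 1 ∈ P: no assignment then satisfies all the clues, so 1 ∉ P.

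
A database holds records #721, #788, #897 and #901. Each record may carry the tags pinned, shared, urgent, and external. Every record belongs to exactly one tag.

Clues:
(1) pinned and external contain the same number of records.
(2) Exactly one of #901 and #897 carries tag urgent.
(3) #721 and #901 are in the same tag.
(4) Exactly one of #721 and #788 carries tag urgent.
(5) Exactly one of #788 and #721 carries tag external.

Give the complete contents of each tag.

pinned = {#897}; shared = {}; urgent = {#721, #901}; external = {#788}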